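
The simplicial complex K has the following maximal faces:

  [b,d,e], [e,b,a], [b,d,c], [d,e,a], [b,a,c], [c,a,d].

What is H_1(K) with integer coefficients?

K has 5 vertices, 9 edges, 6 triangles.
rank ∂_1 = 4, rank ∂_2 = 5 ⇒ b_1 = 9 − 4 − 5 = 0; all invariant factors of ∂_2 are 1 so no torsion. So H_1 = 0.

H_1 ≅ 0.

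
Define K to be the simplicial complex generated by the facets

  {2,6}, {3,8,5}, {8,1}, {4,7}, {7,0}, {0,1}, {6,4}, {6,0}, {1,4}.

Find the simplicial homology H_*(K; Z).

H_0 = Z,  H_1 = Z^2,  H_2 = 0.

Fix the vertex order 0 < 1 < 2 < 3 < 4 < 5 < 6 < 7 < 8 and write every simplex with vertices in increasing order. Then dim K = 2 and the simplices of K are:

  0-simplices (9): [0], [1], [2], [3], [4], [5], [6], [7], [8]
  1-simplices (11): [0,1], [0,6], [0,7], [1,4], [1,8], [2,6], [3,5], [3,8], [4,6], [4,7], [5,8]
  2-simplices (1): [3,5,8]

Hence C_0 ≅ Z^9, C_1 ≅ Z^11, C_2 ≅ Z^1.

∂_1: C_1 → C_0 sends each edge [p,q] (with p < q) to q − p. For instance
  ∂[2,6] = [6] − [2].
As a 9×11 matrix over Z this has rank 8, with invariant factors (1,1,1,1,1,1,1,1).

Boundary ∂_2: C_2 → C_1 acts by ∂[p,q,r] = [q,r] − [p,r] + [p,q]. For instance
  ∂[3,5,8] = [5,8] − [3,8] + [3,5].
The 11×1 boundary matrix has rank 1 and Smith normal form diag(1).

From H_k ≅ ker(∂_k) / im(∂_{k+1}) we obtain:

  H_0: rank C_0 − rank ∂_1 = 9 − 8 = 1, and the invariant factors of ∂_1 are all 1, so H_0 ≅ Z.
  H_1: rank ker ∂_1 − rank ∂_2 = (11 − 8) − 1 = 2, and the invariant factors of ∂_2 are all 1, so H_1 ≅ Z^2.
  H_2: rank ker ∂_2 − rank ∂_3 = (1 − 1) − 0 = 0, and there is no ∂_3, so H_2 ≅ 0.

As a check, the Euler characteristic is 9 − 11 + 1 = -1, which agrees with 1 − 2 + 0 = -1.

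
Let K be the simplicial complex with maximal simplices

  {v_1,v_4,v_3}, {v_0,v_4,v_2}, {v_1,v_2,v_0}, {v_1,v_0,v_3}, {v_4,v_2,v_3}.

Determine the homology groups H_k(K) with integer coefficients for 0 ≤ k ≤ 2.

We work with the vertex ordering v_0 < v_1 < v_2 < v_3 < v_4. The simplices of K, each written with vertices in increasing order, are:

  0-simplices (5): [v_0], [v_1], [v_2], [v_3], [v_4]
  1-simplices (10): [v_0,v_1], [v_0,v_2], [v_0,v_3], [v_0,v_4], [v_1,v_2], [v_1,v_3], [v_1,v_4], [v_2,v_3], [v_2,v_4], [v_3,v_4]
  2-simplices (5): [v_0,v_1,v_2], [v_0,v_1,v_3], [v_0,v_2,v_4], [v_1,v_3,v_4], [v_2,v_3,v_4]

Hence C_0 ≅ Z^5, C_1 ≅ Z^10, C_2 ≅ Z^5.

The boundary map ∂_1: C_1 → C_0 sends each edge [p,q] (with p < q) to q − p. For instance
  ∂[v_2,v_4] = [v_4] − [v_2].
The resulting 5×10 matrix has rank 4, and its Smith normal form has invariant factors (1,1,1,1).

∂_2: C_2 → C_1 acts by ∂[p,q,r] = [q,r] − [p,r] + [p,q]. For instance
  ∂[v_0,v_2,v_4] = [v_2,v_4] − [v_0,v_4] + [v_0,v_2],
  ∂[v_2,v_3,v_4] = [v_3,v_4] − [v_2,v_4] + [v_2,v_3].
The resulting 10×5 matrix has rank 5, and its Smith normal form has invariant factors (1,1,1,1,1).

Now H_k = ker ∂_k / im ∂_{k+1}, so:

  H_0: rank C_0 − rank ∂_1 = 5 − 4 = 1, and the invariant factors of ∂_1 are all 1, so H_0 ≅ Z.
  H_1: rank ker ∂_1 − rank ∂_2 = (10 − 4) − 5 = 1, and the invariant factors of ∂_2 are all 1, so H_1 ≅ Z.
  H_2: rank ker ∂_2 − rank ∂_3 = (5 − 5) − 0 = 0, and there is no ∂_3, so H_2 ≅ 0.

H_0 ≅ Z,  H_1 ≅ Z,  H_2 = 0.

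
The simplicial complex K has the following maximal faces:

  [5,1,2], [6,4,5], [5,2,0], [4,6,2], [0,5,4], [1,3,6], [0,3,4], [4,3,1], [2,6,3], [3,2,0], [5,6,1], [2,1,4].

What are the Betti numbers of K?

b_0 = 1, b_1 = 0, b_2 = 0.

Order the vertices as 0 < 1 < 2 < 3 < 4 < 5 < 6. Listing each simplex with vertices in this order, K has dimension 2 with simplices:

  0-simplices (7): [0], [1], [2], [3], [4], [5], [6]
  1-simplices (18): [0,2], [0,3], [0,4], [0,5], [1,2], [1,3], [1,4], [1,5], [1,6], [2,3], [2,4], [2,5], [2,6], [3,4], [3,6], [4,5], [4,6], [5,6]
  2-simplices (12): [0,2,3], [0,2,5], [0,3,4], [0,4,5], [1,2,4], [1,2,5], [1,3,4], [1,3,6], [1,5,6], [2,3,6], [2,4,6], [4,5,6]

giving chain groups C_0 ≅ Z^7, C_1 ≅ Z^18, C_2 ≅ Z^12.

The boundary map ∂_1: C_1 → C_0 is given by ∂[p,q] = [q] − [p].
The resulting 7×18 matrix has rank 6, and its Smith normal form has invariant factors (1,1,1,1,1,1).

The boundary map ∂_2: C_2 → C_1 maps a triangle to the signed sum of its edges. For instance
  ∂[4,5,6] = [5,6] − [4,6] + [4,5],
  ∂[1,3,6] = [3,6] − [1,6] + [1,3].
As a 18×12 matrix over Z this has rank 12, with invariant factors (1,1,1,1,1,1,1,1,1,1,1,2).

Reading off H_k = ker ∂_k / im ∂_{k+1}:

  H_0: rank C_0 − rank ∂_1 = 7 − 6 = 1, and the invariant factors of ∂_1 are all 1, so H_0 = Z.
  H_1: rank ker ∂_1 − rank ∂_2 = (18 − 6) − 12 = 0, and ∂_2 has invariant factor 2 > 1, so H_1 = Z/2Z.
  H_2: rank ker ∂_2 − rank ∂_3 = (12 − 12) − 0 = 0, and there is no ∂_3, so H_2 = 0.

Hence the Betti numbers are b_0 = 1, b_1 = 0, b_2 = 0.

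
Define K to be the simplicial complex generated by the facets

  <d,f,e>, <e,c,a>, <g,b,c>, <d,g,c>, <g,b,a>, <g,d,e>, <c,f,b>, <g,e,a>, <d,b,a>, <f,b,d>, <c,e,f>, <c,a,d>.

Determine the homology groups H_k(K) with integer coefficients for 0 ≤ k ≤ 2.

H_0 = Z,  H_1 = Z/2,  H_2 = 0.

We work with the vertex ordering a < b < c < d < e < f < g. The simplices of K, each written with vertices in increasing order, are:

  0-simplices (7): a, b, c, d, e, f, g
  1-simplices (18): ab, ac, ad, ae, ag, bc, bd, bf, bg, cd, ce, cf, cg, de, df, dg, ef, eg
  2-simplices (12): abd, abg, acd, ace, aeg, bcf, bcg, bdf, cdg, cef, def, deg

giving chain groups C_0 ≅ Z^7, C_1 ≅ Z^18, C_2 ≅ Z^12.

The boundary map ∂_1: C_1 → C_0 sends each edge [p,q] (with p < q) to q − p. For instance
  ∂eg = g − e.
The 7×18 boundary matrix has rank 6 and Smith normal form diag(1,1,1,1,1,1).

Boundary ∂_2: C_2 → C_1 acts by ∂[p,q,r] = [q,r] − [p,r] + [p,q]. For instance
  ∂acd = cd − ad + ac,
  ∂def = ef − df + de.
The 18×12 boundary matrix has rank 12 and Smith normal form diag(1,1,1,1,1,1,1,1,1,1,1,2).

Computing H_k = (kernel of ∂_k) / (image of ∂_{k+1}):

  H_0: rank C_0 − rank ∂_1 = 7 − 6 = 1, and the invariant factors of ∂_1 are all 1, so H_0 ≅ Z.
  H_1: rank ker ∂_1 − rank ∂_2 = (18 − 6) − 12 = 0, and ∂_2 has invariant factor 2 > 1, so H_1 ≅ Z/2.
  H_2: rank ker ∂_2 − rank ∂_3 = (12 − 12) − 0 = 0, and there is no ∂_3, so H_2 ≅ 0.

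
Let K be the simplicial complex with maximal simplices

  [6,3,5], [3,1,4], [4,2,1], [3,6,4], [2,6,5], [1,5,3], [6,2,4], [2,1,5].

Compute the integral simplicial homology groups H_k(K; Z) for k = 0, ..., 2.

Take the total order 1 < 2 < 3 < 4 < 5 < 6 on the vertex set. Then K (dimension 2) consists of the simplices:

  0-simplices (6): [1], [2], [3], [4], [5], [6]
  1-simplices (12): [1,2], [1,3], [1,4], [1,5], [2,4], [2,5], [2,6], [3,4], [3,5], [3,6], [4,6], [5,6]
  2-simplices (8): [1,2,4], [1,2,5], [1,3,4], [1,3,5], [2,4,6], [2,5,6], [3,4,6], [3,5,6]

so the chain groups are C_0 ≅ Z^6, C_1 ≅ Z^12, C_2 ≅ Z^8.

The boundary map ∂_1: C_1 → C_0 is given by ∂[p,q] = [q] − [p].
This gives a 6×12 integer matrix of rank 5; reducing to Smith normal form yields diagonal entries (1,1,1,1,1).

∂_2: C_2 → C_1 maps a triangle to the signed sum of its edges. For instance
  ∂[1,3,4] = [3,4] − [1,4] + [1,3],
  ∂[2,4,6] = [4,6] − [2,6] + [2,4].
This gives a 12×8 integer matrix of rank 7; reducing to Smith normal form yields diagonal entries (1,1,1,1,1,1,1).

Reading off H_k = ker ∂_k / im ∂_{k+1}:

  H_0: rank C_0 − rank ∂_1 = 6 − 5 = 1, and the invariant factors of ∂_1 are all 1, so H_0 ≅ Z.
  H_1: rank ker ∂_1 − rank ∂_2 = (12 − 5) − 7 = 0, and the invariant factors of ∂_2 are all 1, so H_1 ≅ 0.
  H_2: rank ker ∂_2 − rank ∂_3 = (8 − 7) − 0 = 1, and there is no ∂_3, so H_2 ≅ Z.

As a check, the Euler characteristic is 6 − 12 + 8 = 2, which agrees with 1 − 0 + 1 = 2.

H_0 = Z,  H_1 = 0,  H_2 = Z.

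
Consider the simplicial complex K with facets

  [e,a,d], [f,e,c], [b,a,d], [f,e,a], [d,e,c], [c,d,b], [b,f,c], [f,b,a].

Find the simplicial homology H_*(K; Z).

Take the total order a < b < c < d < e < f on the vertex set. Then K (dimension 2) consists of the simplices:

  0-simplices (6): a, b, c, d, e, f
  1-simplices (12): ab, ad, ae, af, bc, bd, bf, cd, ce, cf, de, ef
  2-simplices (8): abd, abf, ade, aef, bcd, bcf, cde, cef

Hence C_0 ≅ Z^6, C_1 ≅ Z^12, C_2 ≅ Z^8.

∂_1: C_1 → C_0 maps an edge to its endpoints' difference, ∂[p,q] = q − p.
As a 6×12 matrix over Z this has rank 5, with invariant factors (1,1,1,1,1).

Boundary ∂_2: C_2 → C_1 sends each 2-simplex [p,q,r] to [q,r] − [p,r] + [p,q]. For instance
  ∂ade = de − ae + ad,
  ∂aef = ef − af + ae.
The 12×8 boundary matrix has rank 7 and Smith normal form diag(1,1,1,1,1,1,1).

Reading off H_k = ker ∂_k / im ∂_{k+1}:

  H_0: rank C_0 − rank ∂_1 = 6 − 5 = 1, and the invariant factors of ∂_1 are all 1, so H_0 ≅ Z.
  H_1: rank ker ∂_1 − rank ∂_2 = (12 − 5) − 7 = 0, and the invariant factors of ∂_2 are all 1, so H_1 ≅ 0.
  H_2: rank ker ∂_2 − rank ∂_3 = (8 − 7) − 0 = 1, and there is no ∂_3, so H_2 ≅ Z.

H_0 ≅ Z,  H_1 = 0,  H_2 ≅ Z.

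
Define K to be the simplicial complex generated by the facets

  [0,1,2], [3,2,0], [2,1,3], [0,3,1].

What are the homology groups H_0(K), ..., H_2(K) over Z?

Order the vertices as 0 < 1 < 2 < 3. Listing each simplex with vertices in this order, K has dimension 2 with simplices:

  0-simplices (4): [0], [1], [2], [3]
  1-simplices (6): [0,1], [0,2], [0,3], [1,2], [1,3], [2,3]
  2-simplices (4): [0,1,2], [0,1,3], [0,2,3], [1,2,3]

Hence C_0 ≅ Z^4, C_1 ≅ Z^6, C_2 ≅ Z^4.

∂_1: C_1 → C_0 maps an edge to its endpoints' difference, ∂[p,q] = q − p. For instance
  ∂[1,2] = [2] − [1].
The resulting 4×6 matrix has rank 3, and its Smith normal form has invariant factors (1,1,1).

The boundary map ∂_2: C_2 → C_1 sends each 2-simplex [p,q,r] to [q,r] − [p,r] + [p,q]. For instance
  ∂[1,2,3] = [2,3] − [1,3] + [1,2],
  ∂[0,1,3] = [1,3] − [0,3] + [0,1].
This gives a 6×4 integer matrix of rank 3; reducing to Smith normal form yields diagonal entries (1,1,1).

Computing H_k = (kernel of ∂_k) / (image of ∂_{k+1}):

  H_0: rank C_0 − rank ∂_1 = 4 − 3 = 1, and the invariant factors of ∂_1 are all 1, so H_0 = Z.
  H_1: rank ker ∂_1 − rank ∂_2 = (6 − 3) − 3 = 0, and the invariant factors of ∂_2 are all 1, so H_1 = 0.
  H_2: rank ker ∂_2 − rank ∂_3 = (4 − 3) − 0 = 1, and there is no ∂_3, so H_2 = Z.

As a check, the Euler characteristic is 4 − 6 + 4 = 2, which agrees with 1 − 0 + 1 = 2.
(K is a triangulation of the 2-sphere S^2.)

H_0 = Z,  H_1 = 0,  H_2 = Z.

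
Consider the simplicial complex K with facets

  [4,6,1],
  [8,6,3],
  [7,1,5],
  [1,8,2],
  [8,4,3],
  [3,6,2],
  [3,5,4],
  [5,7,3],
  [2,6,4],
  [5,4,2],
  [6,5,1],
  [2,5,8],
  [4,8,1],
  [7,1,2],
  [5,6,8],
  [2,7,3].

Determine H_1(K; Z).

H_1 = Z^2.

Order the vertices as 1 < 2 < 3 < 4 < 5 < 6 < 7 < 8. Listing each simplex with vertices in this order, K has dimension 2 with simplices:

  0-simplices (8): [1], [2], [3], [4], [5], [6], [7], [8]
  1-simplices (24): (24 of them)
  2-simplices (16): [1,2,7], [1,2,8], [1,4,6], [1,4,8], [1,5,6], [1,5,7], [2,3,6], [2,3,7], [2,4,5], [2,4,6], [2,5,8], [3,4,5], [3,4,8], [3,5,7], [3,6,8], [5,6,8]

so the chain groups are C_0 ≅ Z^8, C_1 ≅ Z^24, C_2 ≅ Z^16.

Boundary ∂_1: C_1 → C_0 is given by ∂[p,q] = [q] − [p].
This gives a 8×24 integer matrix of rank 7; reducing to Smith normal form yields diagonal entries (1,1,1,1,1,1,1).

The boundary map ∂_2: C_2 → C_1 maps a triangle to the signed sum of its edges. For instance
  ∂[5,6,8] = [6,8] − [5,8] + [5,6],
  ∂[3,4,5] = [4,5] − [3,5] + [3,4].
This gives a 24×16 integer matrix of rank 15; reducing to Smith normal form yields diagonal entries (1,1,1,1,1,1,1,1,1,1,1,1,1,1,1).

From H_k ≅ ker(∂_k) / im(∂_{k+1}) we obtain:

  H_1: rank ker ∂_1 − rank ∂_2 = (24 − 7) − 15 = 2, and the invariant factors of ∂_2 are all 1, so H_1 ≅ Z^2.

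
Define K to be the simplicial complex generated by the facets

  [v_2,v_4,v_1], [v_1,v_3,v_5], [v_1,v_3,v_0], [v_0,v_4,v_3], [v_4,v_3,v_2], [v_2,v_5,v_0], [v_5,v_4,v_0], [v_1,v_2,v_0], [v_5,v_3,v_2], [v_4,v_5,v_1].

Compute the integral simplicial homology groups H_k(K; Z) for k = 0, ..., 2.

Take the total order v_0 < v_1 < v_2 < v_3 < v_4 < v_5 on the vertex set. Then K (dimension 2) consists of the simplices:

  0-simplices (6): [v_0], [v_1], [v_2], [v_3], [v_4], [v_5]
  1-simplices (15): (15 of them)
  2-simplices (10): [v_0,v_1,v_2], [v_0,v_1,v_3], [v_0,v_2,v_5], [v_0,v_3,v_4], [v_0,v_4,v_5], [v_1,v_2,v_4], [v_1,v_3,v_5], [v_1,v_4,v_5], [v_2,v_3,v_4], [v_2,v_3,v_5]

so the chain groups are C_0 ≅ Z^6, C_1 ≅ Z^15, C_2 ≅ Z^10.

∂_1: C_1 → C_0 sends each edge [p,q] (with p < q) to q − p. For instance
  ∂[v_0,v_4] = [v_4] − [v_0].
As a 6×15 matrix over Z this has rank 5, with invariant factors (1,1,1,1,1).

Boundary ∂_2: C_2 → C_1 sends each 2-simplex [p,q,r] to [q,r] − [p,r] + [p,q]. For instance
  ∂[v_2,v_3,v_4] = [v_3,v_4] − [v_2,v_4] + [v_2,v_3],
  ∂[v_1,v_3,v_5] = [v_3,v_5] − [v_1,v_5] + [v_1,v_3].
The 15×10 boundary matrix has rank 10 and Smith normal form diag(1,1,1,1,1,1,1,1,1,2).

Reading off H_k = ker ∂_k / im ∂_{k+1}:

  H_0: rank C_0 − rank ∂_1 = 6 − 5 = 1, and the invariant factors of ∂_1 are all 1, so H_0 ≅ Z.
  H_1: rank ker ∂_1 − rank ∂_2 = (15 − 5) − 10 = 0, and ∂_2 has invariant factor 2 > 1, so H_1 ≅ Z/2Z.
  H_2: rank ker ∂_2 − rank ∂_3 = (10 − 10) − 0 = 0, and there is no ∂_3, so H_2 ≅ 0.

H_0 = Z,  H_1 = Z/2Z,  H_2 = 0.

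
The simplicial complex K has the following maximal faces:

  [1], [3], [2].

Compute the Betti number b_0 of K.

K has 3 vertices.
rank ∂_0 = 0, rank ∂_1 = 0 ⇒ b_0 = 3 − 0 − 0 = 3. So H_0 ≅ Z^3.

b_0 = 3.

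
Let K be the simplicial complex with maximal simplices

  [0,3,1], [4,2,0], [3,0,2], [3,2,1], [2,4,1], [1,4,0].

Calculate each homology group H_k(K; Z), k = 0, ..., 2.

Order the vertices as 0 < 1 < 2 < 3 < 4. Listing each simplex with vertices in this order, K has dimension 2 with simplices:

  0-simplices (5): [0], [1], [2], [3], [4]
  1-simplices (9): [0,1], [0,2], [0,3], [0,4], [1,2], [1,3], [1,4], [2,3], [2,4]
  2-simplices (6): [0,1,3], [0,1,4], [0,2,3], [0,2,4], [1,2,3], [1,2,4]

so the chain groups are C_0 ≅ Z^5, C_1 ≅ Z^9, C_2 ≅ Z^6.

∂_1: C_1 → C_0 maps an edge to its endpoints' difference, ∂[p,q] = q − p. For instance
  ∂[0,2] = [2] − [0].
This gives a 5×9 integer matrix of rank 4; reducing to Smith normal form yields diagonal entries (1,1,1,1).

The boundary map ∂_2: C_2 → C_1 sends each 2-simplex [p,q,r] to [q,r] − [p,r] + [p,q]. For instance
  ∂[0,1,3] = [1,3] − [0,3] + [0,1],
  ∂[0,2,3] = [2,3] − [0,3] + [0,2].
The resulting 9×6 matrix has rank 5, and its Smith normal form has invariant factors (1,1,1,1,1).

Reading off H_k = ker ∂_k / im ∂_{k+1}:

  H_0: rank C_0 − rank ∂_1 = 5 − 4 = 1, and the invariant factors of ∂_1 are all 1, so H_0 = Z.
  H_1: rank ker ∂_1 − rank ∂_2 = (9 − 4) − 5 = 0, and the invariant factors of ∂_2 are all 1, so H_1 = 0.
  H_2: rank ker ∂_2 − rank ∂_3 = (6 − 5) − 0 = 1, and there is no ∂_3, so H_2 = Z.

As a check, the Euler characteristic is 5 − 9 + 6 = 2, which agrees with 1 − 0 + 1 = 2.

H_0 ≅ Z,  H_1 = 0,  H_2 ≅ Z.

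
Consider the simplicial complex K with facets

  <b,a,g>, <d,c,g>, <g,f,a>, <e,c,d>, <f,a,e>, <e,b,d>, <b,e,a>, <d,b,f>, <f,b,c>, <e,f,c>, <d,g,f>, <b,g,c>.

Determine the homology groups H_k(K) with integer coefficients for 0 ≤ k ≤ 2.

Take the total order a < b < c < d < e < f < g on the vertex set. Then K (dimension 2) consists of the simplices:

  0-simplices (7): a, b, c, d, e, f, g
  1-simplices (18): ab, ae, af, ag, bc, bd, be, bf, bg, cd, ce, cf, cg, de, df, dg, ef, fg
  2-simplices (12): abe, abg, aef, afg, bcf, bcg, bde, bdf, cde, cdg, cef, dfg

so the chain groups are C_0 ≅ Z^7, C_1 ≅ Z^18, C_2 ≅ Z^12.

The boundary map ∂_1: C_1 → C_0 maps an edge to its endpoints' difference, ∂[p,q] = q − p. For instance
  ∂df = f − d.
As a 7×18 matrix over Z this has rank 6, with invariant factors (1,1,1,1,1,1).

Boundary ∂_2: C_2 → C_1 sends each 2-simplex [p,q,r] to [q,r] − [p,r] + [p,q]. For instance
  ∂bde = de − be + bd,
  ∂cdg = dg − cg + cd.
The 18×12 boundary matrix has rank 12 and Smith normal form diag(1,1,1,1,1,1,1,1,1,1,1,2).

Computing H_k = (kernel of ∂_k) / (image of ∂_{k+1}):

  H_0: rank C_0 − rank ∂_1 = 7 − 6 = 1, and the invariant factors of ∂_1 are all 1, so H_0 = Z.
  H_1: rank ker ∂_1 − rank ∂_2 = (18 − 6) − 12 = 0, and ∂_2 has invariant factor 2 > 1, so H_1 = Z/2.
  H_2: rank ker ∂_2 − rank ∂_3 = (12 − 12) − 0 = 0, and there is no ∂_3, so H_2 = 0.

As a check, the Euler characteristic is 7 − 18 + 12 = 1, which agrees with 1 − 0 + 0 = 1.

H_0 ≅ Z,  H_1 ≅ Z/2,  H_2 = 0.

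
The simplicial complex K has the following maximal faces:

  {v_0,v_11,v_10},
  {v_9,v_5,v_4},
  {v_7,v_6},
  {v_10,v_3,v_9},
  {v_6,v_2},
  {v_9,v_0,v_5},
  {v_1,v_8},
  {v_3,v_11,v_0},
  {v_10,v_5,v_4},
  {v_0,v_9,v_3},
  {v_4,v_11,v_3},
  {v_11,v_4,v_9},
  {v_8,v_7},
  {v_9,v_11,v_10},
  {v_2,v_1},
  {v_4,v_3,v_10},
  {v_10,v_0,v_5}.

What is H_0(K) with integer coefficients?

H_0 ≅ Z^2.

Take the total order v_0 < v_1 < v_2 < v_3 < v_4 < v_5 < v_6 < v_7 < v_8 < v_9 < v_10 < v_11 on the vertex set. Then K (dimension 2) consists of the simplices:

  0-simplices (12): [v_0], [v_1], [v_2], [v_3], [v_4], [v_5], [v_6], [v_7], [v_8], [v_9], [v_10], [v_11]
  1-simplices (23): (23 of them)
  2-simplices (12): (12 of them)

Hence C_0 ≅ Z^12, C_1 ≅ Z^23, C_2 ≅ Z^12.

The boundary map ∂_1: C_1 → C_0 sends each edge [p,q] (with p < q) to q − p. For instance
  ∂[v_1,v_2] = [v_2] − [v_1].
The 12×23 boundary matrix has rank 10 and Smith normal form diag(1,1,1,1,1,1,1,1,1,1).

Boundary ∂_2: C_2 → C_1 acts by ∂[p,q,r] = [q,r] − [p,r] + [p,q]. For instance
  ∂[v_3,v_4,v_11] = [v_4,v_11] − [v_3,v_11] + [v_3,v_4],
  ∂[v_4,v_5,v_10] = [v_5,v_10] − [v_4,v_10] + [v_4,v_5].
As a 23×12 matrix over Z this has rank 12, with invariant factors (1,1,1,1,1,1,1,1,1,1,1,2).

From H_k ≅ ker(∂_k) / im(∂_{k+1}) we obtain:

  H_0: rank C_0 − rank ∂_1 = 12 − 10 = 2, and the invariant factors of ∂_1 are all 1, so H_0 = Z^2.

(K is a triangulation of the disjoint union of the circle S^1 and the real projective plane RP^2.)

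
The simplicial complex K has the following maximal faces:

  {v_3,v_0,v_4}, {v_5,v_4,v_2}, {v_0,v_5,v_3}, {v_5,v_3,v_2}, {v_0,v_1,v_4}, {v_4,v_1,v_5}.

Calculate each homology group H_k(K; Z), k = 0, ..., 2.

Order the vertices as v_0 < v_1 < v_2 < v_3 < v_4 < v_5. Listing each simplex with vertices in this order, K has dimension 2 with simplices:

  0-simplices (6): [v_0], [v_1], [v_2], [v_3], [v_4], [v_5]
  1-simplices (12): [v_0,v_1], [v_0,v_3], [v_0,v_4], [v_0,v_5], [v_1,v_4], [v_1,v_5], [v_2,v_3], [v_2,v_4], [v_2,v_5], [v_3,v_4], [v_3,v_5], [v_4,v_5]
  2-simplices (6): [v_0,v_1,v_4], [v_0,v_3,v_4], [v_0,v_3,v_5], [v_1,v_4,v_5], [v_2,v_3,v_5], [v_2,v_4,v_5]

so the chain groups are C_0 ≅ Z^6, C_1 ≅ Z^12, C_2 ≅ Z^6.

Boundary ∂_1: C_1 → C_0 maps an edge to its endpoints' difference, ∂[p,q] = q − p.
The 6×12 boundary matrix has rank 5 and Smith normal form diag(1,1,1,1,1).

Boundary ∂_2: C_2 → C_1 maps a triangle to the signed sum of its edges. For instance
  ∂[v_2,v_4,v_5] = [v_4,v_5] − [v_2,v_5] + [v_2,v_4],
  ∂[v_2,v_3,v_5] = [v_3,v_5] − [v_2,v_5] + [v_2,v_3].
The resulting 12×6 matrix has rank 6, and its Smith normal form has invariant factors (1,1,1,1,1,1).

Now H_k = ker ∂_k / im ∂_{k+1}, so:

  H_0: rank C_0 − rank ∂_1 = 6 − 5 = 1, and the invariant factors of ∂_1 are all 1, so H_0 = Z.
  H_1: rank ker ∂_1 − rank ∂_2 = (12 − 5) − 6 = 1, and the invariant factors of ∂_2 are all 1, so H_1 = Z.
  H_2: rank ker ∂_2 − rank ∂_3 = (6 − 6) − 0 = 0, and there is no ∂_3, so H_2 = 0.

H_0 ≅ Z,  H_1 ≅ Z,  H_2 = 0.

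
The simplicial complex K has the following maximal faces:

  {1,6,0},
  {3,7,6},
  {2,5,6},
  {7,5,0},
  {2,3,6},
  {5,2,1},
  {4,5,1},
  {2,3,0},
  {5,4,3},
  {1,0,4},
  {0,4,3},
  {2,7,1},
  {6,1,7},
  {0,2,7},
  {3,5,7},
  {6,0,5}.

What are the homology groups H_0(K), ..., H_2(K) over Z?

H_0 ≅ Z,  H_1 ≅ Z^2,  H_2 ≅ Z.

Fix the vertex order 0 < 1 < 2 < 3 < 4 < 5 < 6 < 7 and write every simplex with vertices in increasing order. Then dim K = 2 and the simplices of K are:

  0-simplices (8): [0], [1], [2], [3], [4], [5], [6], [7]
  1-simplices (24): (24 of them)
  2-simplices (16): [0,1,4], [0,1,6], [0,2,3], [0,2,7], [0,3,4], [0,5,6], [0,5,7], [1,2,5], [1,2,7], [1,4,5], [1,6,7], [2,3,6], [2,5,6], [3,4,5], [3,5,7], [3,6,7]

giving chain groups C_0 ≅ Z^8, C_1 ≅ Z^24, C_2 ≅ Z^16.

Boundary ∂_1: C_1 → C_0 sends each edge [p,q] (with p < q) to q − p.
The resulting 8×24 matrix has rank 7, and its Smith normal form has invariant factors (1,1,1,1,1,1,1).

The boundary map ∂_2: C_2 → C_1 acts by ∂[p,q,r] = [q,r] − [p,r] + [p,q]. For instance
  ∂[1,2,7] = [2,7] − [1,7] + [1,2],
  ∂[1,2,5] = [2,5] − [1,5] + [1,2].
As a 24×16 matrix over Z this has rank 15, with invariant factors (1,1,1,1,1,1,1,1,1,1,1,1,1,1,1).

From H_k ≅ ker(∂_k) / im(∂_{k+1}) we obtain:

  H_0: rank C_0 − rank ∂_1 = 8 − 7 = 1, and the invariant factors of ∂_1 are all 1, so H_0 = Z.
  H_1: rank ker ∂_1 − rank ∂_2 = (24 − 7) − 15 = 2, and the invariant factors of ∂_2 are all 1, so H_1 = Z^2.
  H_2: rank ker ∂_2 − rank ∂_3 = (16 − 15) − 0 = 1, and there is no ∂_3, so H_2 = Z.

As a check, the Euler characteristic is 8 − 24 + 16 = 0, which agrees with 1 − 2 + 1 = 0.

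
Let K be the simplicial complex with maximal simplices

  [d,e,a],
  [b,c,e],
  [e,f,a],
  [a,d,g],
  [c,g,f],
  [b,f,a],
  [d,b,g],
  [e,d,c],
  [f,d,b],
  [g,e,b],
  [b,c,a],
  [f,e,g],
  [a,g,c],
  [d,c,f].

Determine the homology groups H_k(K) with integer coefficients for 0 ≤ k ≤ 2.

H_0 = Z,  H_1 = Z^2,  H_2 = Z.

Order the vertices as a < b < c < d < e < f < g. Listing each simplex with vertices in this order, K has dimension 2 with simplices:

  0-simplices (7): a, b, c, d, e, f, g
  1-simplices (21): ab, ac, ad, ae, af, ag, bc, bd, be, bf, bg, cd, ce, cf, cg, de, df, dg, ef, eg, fg
  2-simplices (14): abc, abf, acg, ade, adg, aef, bce, bdf, bdg, beg, cde, cdf, cfg, efg

Hence C_0 ≅ Z^7, C_1 ≅ Z^21, C_2 ≅ Z^14.

The boundary map ∂_1: C_1 → C_0 sends each edge [p,q] (with p < q) to q − p. For instance
  ∂ab = b − a.
As a 7×21 matrix over Z this has rank 6, with invariant factors (1,1,1,1,1,1).

∂_2: C_2 → C_1 sends each 2-simplex [p,q,r] to [q,r] − [p,r] + [p,q]. For instance
  ∂cfg = fg − cg + cf,
  ∂efg = fg − eg + ef.
As a 21×14 matrix over Z this has rank 13, with invariant factors (1,1,1,1,1,1,1,1,1,1,1,1,1).

Now H_k = ker ∂_k / im ∂_{k+1}, so:

  H_0: rank C_0 − rank ∂_1 = 7 − 6 = 1, and the invariant factors of ∂_1 are all 1, so H_0 = Z.
  H_1: rank ker ∂_1 − rank ∂_2 = (21 − 6) − 13 = 2, and the invariant factors of ∂_2 are all 1, so H_1 = Z^2.
  H_2: rank ker ∂_2 − rank ∂_3 = (14 − 13) − 0 = 1, and there is no ∂_3, so H_2 = Z.

(K is a triangulation of the torus T^2.)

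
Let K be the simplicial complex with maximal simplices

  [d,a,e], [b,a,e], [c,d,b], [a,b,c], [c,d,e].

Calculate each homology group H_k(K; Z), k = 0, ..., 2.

H_0 ≅ Z,  H_1 ≅ Z,  H_2 = 0.

Fix the vertex order a < b < c < d < e and write every simplex with vertices in increasing order. Then dim K = 2 and the simplices of K are:

  0-simplices (5): a, b, c, d, e
  1-simplices (10): ab, ac, ad, ae, bc, bd, be, cd, ce, de
  2-simplices (5): abc, abe, ade, bcd, cde

giving chain groups C_0 ≅ Z^5, C_1 ≅ Z^10, C_2 ≅ Z^5.

∂_1: C_1 → C_0 sends each edge [p,q] (with p < q) to q − p.
The 5×10 boundary matrix has rank 4 and Smith normal form diag(1,1,1,1).

The boundary map ∂_2: C_2 → C_1 sends each 2-simplex [p,q,r] to [q,r] − [p,r] + [p,q]. For instance
  ∂cde = de − ce + cd,
  ∂abe = be − ae + ab.
The resulting 10×5 matrix has rank 5, and its Smith normal form has invariant factors (1,1,1,1,1).

Reading off H_k = ker ∂_k / im ∂_{k+1}:

  H_0: rank C_0 − rank ∂_1 = 5 − 4 = 1, and the invariant factors of ∂_1 are all 1, so H_0 = Z.
  H_1: rank ker ∂_1 − rank ∂_2 = (10 − 4) − 5 = 1, and the invariant factors of ∂_2 are all 1, so H_1 = Z.
  H_2: rank ker ∂_2 − rank ∂_3 = (5 − 5) − 0 = 0, and there is no ∂_3, so H_2 = 0.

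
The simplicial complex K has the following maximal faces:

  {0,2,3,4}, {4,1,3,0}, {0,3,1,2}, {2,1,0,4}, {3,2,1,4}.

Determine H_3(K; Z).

Take the total order 0 < 1 < 2 < 3 < 4 on the vertex set. Then K (dimension 3) consists of the simplices:

  0-simplices (5): [0], [1], [2], [3], [4]
  1-simplices (10): [0,1], [0,2], [0,3], [0,4], [1,2], [1,3], [1,4], [2,3], [2,4], [3,4]
  2-simplices (10): [0,1,2], [0,1,3], [0,1,4], [0,2,3], [0,2,4], [0,3,4], [1,2,3], [1,2,4], [1,3,4], [2,3,4]
  3-simplices (5): [0,1,2,3], [0,1,2,4], [0,1,3,4], [0,2,3,4], [1,2,3,4]

so the chain groups are C_0 ≅ Z^5, C_1 ≅ Z^10, C_2 ≅ Z^10, C_3 ≅ Z^5.

The boundary map ∂_1: C_1 → C_0 maps an edge to its endpoints' difference, ∂[p,q] = q − p.
The 5×10 boundary matrix has rank 4 and Smith normal form diag(1,1,1,1).

The boundary map ∂_2: C_2 → C_1 acts by ∂[p,q,r] = [q,r] − [p,r] + [p,q]. For instance
  ∂[1,2,4] = [2,4] − [1,4] + [1,2],
  ∂[0,3,4] = [3,4] − [0,4] + [0,3].
The resulting 10×10 matrix has rank 6, and its Smith normal form has invariant factors (1,1,1,1,1,1).

The boundary map ∂_3: C_3 → C_2 sends each 3-simplex σ to the alternating sum Σ_i (−1)^i (σ with its i-th vertex removed). For instance
  ∂[0,2,3,4] = [2,3,4] − [0,3,4] + [0,2,4] − [0,2,3],
  ∂[0,1,2,4] = [1,2,4] − [0,2,4] + [0,1,4] − [0,1,2].
This gives a 10×5 integer matrix of rank 4; reducing to Smith normal form yields diagonal entries (1,1,1,1).

Computing H_k = (kernel of ∂_k) / (image of ∂_{k+1}):

  H_3: rank ker ∂_3 − rank ∂_4 = (5 − 4) − 0 = 1, and there is no ∂_4, so H_3 = Z.

H_3 ≅ Z.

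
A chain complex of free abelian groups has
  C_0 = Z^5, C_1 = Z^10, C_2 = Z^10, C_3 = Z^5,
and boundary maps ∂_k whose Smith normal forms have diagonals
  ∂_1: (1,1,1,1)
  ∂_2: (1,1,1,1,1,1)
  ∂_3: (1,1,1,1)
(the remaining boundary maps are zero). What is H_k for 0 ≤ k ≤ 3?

H_0: b_0 = 5 − 0 − 4 = 1; torsion from ∂_1 factors > 1: none. So H_0 = Z.
H_1: b_1 = 10 − 4 − 6 = 0; torsion from ∂_2 factors > 1: none. So H_1 = 0.
H_2: b_2 = 10 − 6 − 4 = 0; torsion from ∂_3 factors > 1: none. So H_2 = 0.
H_3: b_3 = 5 − 4 − 0 = 1; torsion from ∂_4 factors > 1: none. So H_3 = Z.

H_0 = Z,  H_1 = 0,  H_2 = 0,  H_3 = Z.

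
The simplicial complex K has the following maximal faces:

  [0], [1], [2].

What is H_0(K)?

H_0 ≅ Z^3.

K has 3 vertices.
rank ∂_0 = 0, rank ∂_1 = 0 ⇒ b_0 = 3 − 0 − 0 = 3. So H_0 = Z^3.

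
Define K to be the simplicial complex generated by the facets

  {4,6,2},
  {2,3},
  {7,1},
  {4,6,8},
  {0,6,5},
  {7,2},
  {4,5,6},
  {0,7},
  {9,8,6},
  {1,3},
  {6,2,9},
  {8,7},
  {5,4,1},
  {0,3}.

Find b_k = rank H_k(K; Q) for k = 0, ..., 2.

b_0 = 1, b_1 = 5, b_2 = 0.

Order the vertices as 0 < 1 < 2 < 3 < 4 < 5 < 6 < 7 < 8 < 9. Listing each simplex with vertices in this order, K has dimension 2 with simplices:

  0-simplices (10): [0], [1], [2], [3], [4], [5], [6], [7], [8], [9]
  1-simplices (21): [0,3], [0,5], [0,6], [0,7], [1,3], [1,4], [1,5], [1,7], [2,3], [2,4], [2,6], [2,7], [2,9], [4,5], [4,6], [4,8], [5,6], [6,8], [6,9], [7,8], [8,9]
  2-simplices (7): [0,5,6], [1,4,5], [2,4,6], [2,6,9], [4,5,6], [4,6,8], [6,8,9]

Hence C_0 ≅ Z^10, C_1 ≅ Z^21, C_2 ≅ Z^7.

The boundary map ∂_1: C_1 → C_0 sends each edge [p,q] (with p < q) to q − p.
The resulting 10×21 matrix has rank 9, and its Smith normal form has invariant factors (1,1,1,1,1,1,1,1,1).

The boundary map ∂_2: C_2 → C_1 maps a triangle to the signed sum of its edges. For instance
  ∂[6,8,9] = [8,9] − [6,9] + [6,8],
  ∂[1,4,5] = [4,5] − [1,5] + [1,4].
As a 21×7 matrix over Z this has rank 7, with invariant factors (1,1,1,1,1,1,1).

Computing H_k = (kernel of ∂_k) / (image of ∂_{k+1}):

  H_0: rank C_0 − rank ∂_1 = 10 − 9 = 1, and the invariant factors of ∂_1 are all 1, so H_0 = Z.
  H_1: rank ker ∂_1 − rank ∂_2 = (21 − 9) − 7 = 5, and the invariant factors of ∂_2 are all 1, so H_1 = Z^5.
  H_2: rank ker ∂_2 − rank ∂_3 = (7 − 7) − 0 = 0, and there is no ∂_3, so H_2 = 0.

Hence the Betti numbers are b_0 = 1, b_1 = 5, b_2 = 0.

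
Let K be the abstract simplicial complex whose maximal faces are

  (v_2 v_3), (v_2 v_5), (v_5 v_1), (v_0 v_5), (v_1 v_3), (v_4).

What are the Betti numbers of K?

b_0 = 2, b_1 = 1.

We work with the vertex ordering v_0 < v_1 < v_2 < v_3 < v_4 < v_5. The simplices of K, each written with vertices in increasing order, are:

  0-simplices (6): [v_0], [v_1], [v_2], [v_3], [v_4], [v_5]
  1-simplices (5): [v_0,v_5], [v_1,v_3], [v_1,v_5], [v_2,v_3], [v_2,v_5]

Hence C_0 ≅ Z^6, C_1 ≅ Z^5.

Boundary ∂_1: C_1 → C_0 is given by ∂[p,q] = [q] − [p].
The resulting 6×5 matrix has rank 4, and its Smith normal form has invariant factors (1,1,1,1).

Reading off H_k = ker ∂_k / im ∂_{k+1}:

  H_0: rank C_0 − rank ∂_1 = 6 − 4 = 2, and the invariant factors of ∂_1 are all 1, so H_0 ≅ Z^2.
  H_1: rank ker ∂_1 − rank ∂_2 = (5 − 4) − 0 = 1, and there is no ∂_2, so H_1 ≅ Z.

Hence the Betti numbers are b_0 = 2, b_1 = 1.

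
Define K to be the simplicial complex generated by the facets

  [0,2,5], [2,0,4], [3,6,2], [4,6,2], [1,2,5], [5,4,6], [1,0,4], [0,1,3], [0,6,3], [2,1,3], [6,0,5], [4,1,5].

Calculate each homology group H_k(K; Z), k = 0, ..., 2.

H_0 ≅ Z,  H_1 ≅ Z/2,  H_2 = 0.

Fix the vertex order 0 < 1 < 2 < 3 < 4 < 5 < 6 and write every simplex with vertices in increasing order. Then dim K = 2 and the simplices of K are:

  0-simplices (7): [0], [1], [2], [3], [4], [5], [6]
  1-simplices (18): [0,1], [0,2], [0,3], [0,4], [0,5], [0,6], [1,2], [1,3], [1,4], [1,5], [2,3], [2,4], [2,5], [2,6], [3,6], [4,5], [4,6], [5,6]
  2-simplices (12): [0,1,3], [0,1,4], [0,2,4], [0,2,5], [0,3,6], [0,5,6], [1,2,3], [1,2,5], [1,4,5], [2,3,6], [2,4,6], [4,5,6]

giving chain groups C_0 ≅ Z^7, C_1 ≅ Z^18, C_2 ≅ Z^12.

Boundary ∂_1: C_1 → C_0 is given by ∂[p,q] = [q] − [p].
The 7×18 boundary matrix has rank 6 and Smith normal form diag(1,1,1,1,1,1).

∂_2: C_2 → C_1 sends each 2-simplex [p,q,r] to [q,r] − [p,r] + [p,q]. For instance
  ∂[0,2,5] = [2,5] − [0,5] + [0,2],
  ∂[0,2,4] = [2,4] − [0,4] + [0,2].
This gives a 18×12 integer matrix of rank 12; reducing to Smith normal form yields diagonal entries (1,1,1,1,1,1,1,1,1,1,1,2).

Computing H_k = (kernel of ∂_k) / (image of ∂_{k+1}):

  H_0: rank C_0 − rank ∂_1 = 7 − 6 = 1, and the invariant factors of ∂_1 are all 1, so H_0 ≅ Z.
  H_1: rank ker ∂_1 − rank ∂_2 = (18 − 6) − 12 = 0, and ∂_2 has invariant factor 2 > 1, so H_1 ≅ Z/2.
  H_2: rank ker ∂_2 − rank ∂_3 = (12 − 12) − 0 = 0, and there is no ∂_3, so H_2 ≅ 0.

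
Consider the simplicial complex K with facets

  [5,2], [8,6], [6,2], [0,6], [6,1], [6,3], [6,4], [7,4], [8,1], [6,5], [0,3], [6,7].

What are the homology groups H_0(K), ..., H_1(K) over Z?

Take the total order 0 < 1 < 2 < 3 < 4 < 5 < 6 < 7 < 8 on the vertex set. Then K (dimension 1) consists of the simplices:

  0-simplices (9): [0], [1], [2], [3], [4], [5], [6], [7], [8]
  1-simplices (12): [0,3], [0,6], [1,6], [1,8], [2,5], [2,6], [3,6], [4,6], [4,7], [5,6], [6,7], [6,8]

so the chain groups are C_0 ≅ Z^9, C_1 ≅ Z^12.

The boundary map ∂_1: C_1 → C_0 maps an edge to its endpoints' difference, ∂[p,q] = q − p.
The 9×12 boundary matrix has rank 8 and Smith normal form diag(1,1,1,1,1,1,1,1).

From H_k ≅ ker(∂_k) / im(∂_{k+1}) we obtain:

  H_0: rank C_0 − rank ∂_1 = 9 − 8 = 1, and the invariant factors of ∂_1 are all 1, so H_0 ≅ Z.
  H_1: rank ker ∂_1 − rank ∂_2 = (12 − 8) − 0 = 4, and there is no ∂_2, so H_1 ≅ Z^4.

As a check, the Euler characteristic is 9 − 12 = -3, which agrees with 1 − 4 = -3.

H_0 ≅ Z,  H_1 ≅ Z^4.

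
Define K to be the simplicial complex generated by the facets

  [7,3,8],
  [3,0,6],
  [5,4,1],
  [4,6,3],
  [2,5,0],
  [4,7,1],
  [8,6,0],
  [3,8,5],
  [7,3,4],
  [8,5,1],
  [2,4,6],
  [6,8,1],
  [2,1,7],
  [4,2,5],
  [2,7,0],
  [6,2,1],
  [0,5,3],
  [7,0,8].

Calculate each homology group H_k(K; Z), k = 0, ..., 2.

H_0 ≅ Z,  H_1 ≅ Z ⊕ Z/2,  H_2 = 0.

Take the total order 0 < 1 < 2 < 3 < 4 < 5 < 6 < 7 < 8 on the vertex set. Then K (dimension 2) consists of the simplices:

  0-simplices (9): [0], [1], [2], [3], [4], [5], [6], [7], [8]
  1-simplices (27): (27 of them)
  2-simplices (18): [0,2,5], [0,2,7], [0,3,5], [0,3,6], [0,6,8], [0,7,8], [1,2,6], [1,2,7], [1,4,5], [1,4,7], [1,5,8], [1,6,8], [2,4,5], [2,4,6], [3,4,6], [3,4,7], [3,5,8], [3,7,8]

Hence C_0 ≅ Z^9, C_1 ≅ Z^27, C_2 ≅ Z^18.

∂_1: C_1 → C_0 is given by ∂[p,q] = [q] − [p]. For instance
  ∂[3,6] = [6] − [3].
As a 9×27 matrix over Z this has rank 8, with invariant factors (1,1,1,1,1,1,1,1).

∂_2: C_2 → C_1 maps a triangle to the signed sum of its edges. For instance
  ∂[1,2,6] = [2,6] − [1,6] + [1,2],
  ∂[0,6,8] = [6,8] − [0,8] + [0,6].
This gives a 27×18 integer matrix of rank 18; reducing to Smith normal form yields diagonal entries (1,1,1,1,1,1,1,1,1,1,1,1,1,1,1,1,1,2).

Reading off H_k = ker ∂_k / im ∂_{k+1}:

  H_0: rank C_0 − rank ∂_1 = 9 − 8 = 1, and the invariant factors of ∂_1 are all 1, so H_0 = Z.
  H_1: rank ker ∂_1 − rank ∂_2 = (27 − 8) − 18 = 1, and ∂_2 has invariant factor 2 > 1, so H_1 = Z ⊕ Z/2.
  H_2: rank ker ∂_2 − rank ∂_3 = (18 − 18) − 0 = 0, and there is no ∂_3, so H_2 = 0.

As a check, the Euler characteristic is 9 − 27 + 18 = 0, which agrees with 1 − 1 + 0 = 0.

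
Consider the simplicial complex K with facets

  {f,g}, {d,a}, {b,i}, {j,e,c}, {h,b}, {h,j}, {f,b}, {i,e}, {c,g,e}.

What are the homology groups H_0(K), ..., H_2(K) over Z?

H_0 = Z^2,  H_1 = Z^2,  H_2 = 0.

We work with the vertex ordering a < b < c < d < e < f < g < h < i < j. The simplices of K, each written with vertices in increasing order, are:

  0-simplices (10): a, b, c, d, e, f, g, h, i, j
  1-simplices (12): ad, bf, bh, bi, ce, cg, cj, eg, ei, ej, fg, hj
  2-simplices (2): ceg, cej

so the chain groups are C_0 ≅ Z^10, C_1 ≅ Z^12, C_2 ≅ Z^2.

The boundary map ∂_1: C_1 → C_0 is given by ∂[p,q] = [q] − [p].
The resulting 10×12 matrix has rank 8, and its Smith normal form has invariant factors (1,1,1,1,1,1,1,1).

∂_2: C_2 → C_1 acts by ∂[p,q,r] = [q,r] − [p,r] + [p,q]. For instance
  ∂cej = ej − cj + ce,
  ∂ceg = eg − cg + ce.
This gives a 12×2 integer matrix of rank 2; reducing to Smith normal form yields diagonal entries (1,1).

From H_k ≅ ker(∂_k) / im(∂_{k+1}) we obtain:

  H_0: rank C_0 − rank ∂_1 = 10 − 8 = 2, and the invariant factors of ∂_1 are all 1, so H_0 ≅ Z^2.
  H_1: rank ker ∂_1 − rank ∂_2 = (12 − 8) − 2 = 2, and the invariant factors of ∂_2 are all 1, so H_1 ≅ Z^2.
  H_2: rank ker ∂_2 − rank ∂_3 = (2 − 2) − 0 = 0, and there is no ∂_3, so H_2 ≅ 0.

As a check, the Euler characteristic is 10 − 12 + 2 = 0, which agrees with 2 − 2 + 0 = 0.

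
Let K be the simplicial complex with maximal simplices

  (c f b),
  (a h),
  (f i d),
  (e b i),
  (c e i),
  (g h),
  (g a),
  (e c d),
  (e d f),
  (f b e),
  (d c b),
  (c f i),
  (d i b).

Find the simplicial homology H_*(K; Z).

Order the vertices as a < b < c < d < e < f < g < h < i. Listing each simplex with vertices in this order, K has dimension 2 with simplices:

  0-simplices (9): a, b, c, d, e, f, g, h, i
  1-simplices (18): ag, ah, bc, bd, be, bf, bi, cd, ce, cf, ci, de, df, di, ef, ei, fi, gh
  2-simplices (10): bcd, bcf, bdi, bef, bei, cde, cei, cfi, def, dfi

Hence C_0 ≅ Z^9, C_1 ≅ Z^18, C_2 ≅ Z^10.

∂_1: C_1 → C_0 is given by ∂[p,q] = [q] − [p].
This gives a 9×18 integer matrix of rank 7; reducing to Smith normal form yields diagonal entries (1,1,1,1,1,1,1).

The boundary map ∂_2: C_2 → C_1 maps a triangle to the signed sum of its edges. For instance
  ∂bef = ef − bf + be,
  ∂cei = ei − ci + ce.
The 18×10 boundary matrix has rank 10 and Smith normal form diag(1,1,1,1,1,1,1,1,1,2).

Reading off H_k = ker ∂_k / im ∂_{k+1}:

  H_0: rank C_0 − rank ∂_1 = 9 − 7 = 2, and the invariant factors of ∂_1 are all 1, so H_0 ≅ Z^2.
  H_1: rank ker ∂_1 − rank ∂_2 = (18 − 7) − 10 = 1, and ∂_2 has invariant factor 2 > 1, so H_1 ≅ Z ⊕ Z/2.
  H_2: rank ker ∂_2 − rank ∂_3 = (10 − 10) − 0 = 0, and there is no ∂_3, so H_2 ≅ 0.

(K is a triangulation of the disjoint union of the circle S^1 and the real projective plane RP^2.)

H_0 = Z^2,  H_1 = Z ⊕ Z/2,  H_2 = 0.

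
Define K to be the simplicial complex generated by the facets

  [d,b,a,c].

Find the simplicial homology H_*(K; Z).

Take the total order a < b < c < d on the vertex set. Then K (dimension 3) consists of the simplices:

  0-simplices (4): a, b, c, d
  1-simplices (6): ab, ac, ad, bc, bd, cd
  2-simplices (4): abc, abd, acd, bcd
  3-simplices (1): abcd

so the chain groups are C_0 ≅ Z^4, C_1 ≅ Z^6, C_2 ≅ Z^4, C_3 ≅ Z^1.

The boundary map ∂_1: C_1 → C_0 maps an edge to its endpoints' difference, ∂[p,q] = q − p.
As a 4×6 matrix over Z this has rank 3, with invariant factors (1,1,1).

Boundary ∂_2: C_2 → C_1 acts by ∂[p,q,r] = [q,r] − [p,r] + [p,q]. For instance
  ∂bcd = cd − bd + bc,
  ∂abd = bd − ad + ab.
This gives a 6×4 integer matrix of rank 3; reducing to Smith normal form yields diagonal entries (1,1,1).

∂_3: C_3 → C_2 sends each 3-simplex σ to the alternating sum Σ_i (−1)^i (σ with its i-th vertex removed). For instance
  ∂abcd = bcd − acd + abd − abc.
As a 4×1 matrix over Z this has rank 1, with invariant factors (1).

Reading off H_k = ker ∂_k / im ∂_{k+1}:

  H_0: rank C_0 − rank ∂_1 = 4 − 3 = 1, and the invariant factors of ∂_1 are all 1, so H_0 ≅ Z.
  H_1: rank ker ∂_1 − rank ∂_2 = (6 − 3) − 3 = 0, and the invariant factors of ∂_2 are all 1, so H_1 ≅ 0.
  H_2: rank ker ∂_2 − rank ∂_3 = (4 − 3) − 1 = 0, and the invariant factors of ∂_3 are all 1, so H_2 ≅ 0.
  H_3: rank ker ∂_3 − rank ∂_4 = (1 − 1) − 0 = 0, and there is no ∂_4, so H_3 ≅ 0.

As a check, the Euler characteristic is 4 − 6 + 4 − 1 = 1, which agrees with 1 − 0 + 0 − 0 = 1.

H_0 = Z,  H_1 = 0,  H_2 = 0,  H_3 = 0.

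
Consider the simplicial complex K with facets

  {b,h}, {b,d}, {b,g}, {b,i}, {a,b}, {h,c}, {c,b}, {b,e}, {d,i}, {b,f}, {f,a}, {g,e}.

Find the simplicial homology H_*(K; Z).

We work with the vertex ordering a < b < c < d < e < f < g < h < i. The simplices of K, each written with vertices in increasing order, are:

  0-simplices (9): a, b, c, d, e, f, g, h, i
  1-simplices (12): ab, af, bc, bd, be, bf, bg, bh, bi, ch, di, eg

giving chain groups C_0 ≅ Z^9, C_1 ≅ Z^12.

∂_1: C_1 → C_0 is given by ∂[p,q] = [q] − [p].
As a 9×12 matrix over Z this has rank 8, with invariant factors (1,1,1,1,1,1,1,1).

Now H_k = ker ∂_k / im ∂_{k+1}, so:

  H_0: rank C_0 − rank ∂_1 = 9 − 8 = 1, and the invariant factors of ∂_1 are all 1, so H_0 ≅ Z.
  H_1: rank ker ∂_1 − rank ∂_2 = (12 − 8) − 0 = 4, and there is no ∂_2, so H_1 ≅ Z^4.

H_0 ≅ Z,  H_1 ≅ Z^4.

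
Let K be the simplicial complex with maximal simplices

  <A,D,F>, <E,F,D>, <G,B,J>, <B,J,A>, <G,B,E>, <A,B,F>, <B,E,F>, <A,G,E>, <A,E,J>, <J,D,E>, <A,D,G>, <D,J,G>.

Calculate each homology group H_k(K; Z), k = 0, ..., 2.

We work with the vertex ordering A < B < D < E < F < G < J. The simplices of K, each written with vertices in increasing order, are:

  0-simplices (7): A, B, D, E, F, G, J
  1-simplices (18): AB, AD, AE, AF, AG, AJ, BE, BF, BG, BJ, DE, DF, DG, DJ, EF, EG, EJ, GJ
  2-simplices (12): ABF, ABJ, ADF, ADG, AEG, AEJ, BEF, BEG, BGJ, DEF, DEJ, DGJ

so the chain groups are C_0 ≅ Z^7, C_1 ≅ Z^18, C_2 ≅ Z^12.

The boundary map ∂_1: C_1 → C_0 maps an edge to its endpoints' difference, ∂[p,q] = q − p. For instance
  ∂BG = G − B.
The 7×18 boundary matrix has rank 6 and Smith normal form diag(1,1,1,1,1,1).

The boundary map ∂_2: C_2 → C_1 sends each 2-simplex [p,q,r] to [q,r] − [p,r] + [p,q]. For instance
  ∂ADF = DF − AF + AD,
  ∂BGJ = GJ − BJ + BG.
The resulting 18×12 matrix has rank 12, and its Smith normal form has invariant factors (1,1,1,1,1,1,1,1,1,1,1,2).

Now H_k = ker ∂_k / im ∂_{k+1}, so:

  H_0: rank C_0 − rank ∂_1 = 7 − 6 = 1, and the invariant factors of ∂_1 are all 1, so H_0 ≅ Z.
  H_1: rank ker ∂_1 − rank ∂_2 = (18 − 6) − 12 = 0, and ∂_2 has invariant factor 2 > 1, so H_1 ≅ Z/2Z.
  H_2: rank ker ∂_2 − rank ∂_3 = (12 − 12) − 0 = 0, and there is no ∂_3, so H_2 ≅ 0.

H_0 = Z,  H_1 = Z/2Z,  H_2 = 0.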